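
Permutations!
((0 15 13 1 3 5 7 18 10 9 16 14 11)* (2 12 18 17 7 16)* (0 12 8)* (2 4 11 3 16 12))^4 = (0 16 12 4)(1 5 9 8)(2 13 3 10)(11 15 14 18)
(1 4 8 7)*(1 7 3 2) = (1 4 8 3 2) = [0, 4, 1, 2, 8, 5, 6, 7, 3]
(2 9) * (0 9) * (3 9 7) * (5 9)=(0 7 3 5 9 2)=[7, 1, 0, 5, 4, 9, 6, 3, 8, 2]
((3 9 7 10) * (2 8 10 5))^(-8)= ((2 8 10 3 9 7 5))^(-8)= (2 5 7 9 3 10 8)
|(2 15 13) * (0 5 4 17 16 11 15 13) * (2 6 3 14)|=35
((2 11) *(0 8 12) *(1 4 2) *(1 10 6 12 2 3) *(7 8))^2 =(0 8 11 6)(1 3 4)(2 10 12 7)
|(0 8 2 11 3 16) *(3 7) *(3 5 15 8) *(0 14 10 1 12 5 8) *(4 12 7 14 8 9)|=|(0 3 16 8 2 11 14 10 1 7 9 4 12 5 15)|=15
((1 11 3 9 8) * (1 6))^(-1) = (1 6 8 9 3 11)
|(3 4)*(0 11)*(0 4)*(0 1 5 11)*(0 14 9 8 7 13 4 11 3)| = 21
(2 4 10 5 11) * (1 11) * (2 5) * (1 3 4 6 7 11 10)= (1 10 2 6 7 11 5 3 4)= [0, 10, 6, 4, 1, 3, 7, 11, 8, 9, 2, 5]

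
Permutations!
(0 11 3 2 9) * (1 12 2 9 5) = (0 11 3 9)(1 12 2 5) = [11, 12, 5, 9, 4, 1, 6, 7, 8, 0, 10, 3, 2]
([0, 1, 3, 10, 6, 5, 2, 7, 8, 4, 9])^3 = [0, 1, 9, 4, 3, 5, 10, 7, 8, 2, 6]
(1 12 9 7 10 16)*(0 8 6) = (0 8 6)(1 12 9 7 10 16) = [8, 12, 2, 3, 4, 5, 0, 10, 6, 7, 16, 11, 9, 13, 14, 15, 1]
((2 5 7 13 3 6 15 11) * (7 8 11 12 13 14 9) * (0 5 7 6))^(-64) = ((0 5 8 11 2 7 14 9 6 15 12 13 3))^(-64) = (0 5 8 11 2 7 14 9 6 15 12 13 3)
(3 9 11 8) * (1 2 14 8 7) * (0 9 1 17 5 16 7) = (0 9 11)(1 2 14 8 3)(5 16 7 17) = [9, 2, 14, 1, 4, 16, 6, 17, 3, 11, 10, 0, 12, 13, 8, 15, 7, 5]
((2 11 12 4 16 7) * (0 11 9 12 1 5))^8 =((0 11 1 5)(2 9 12 4 16 7))^8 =(2 12 16)(4 7 9)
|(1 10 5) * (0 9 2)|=|(0 9 2)(1 10 5)|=3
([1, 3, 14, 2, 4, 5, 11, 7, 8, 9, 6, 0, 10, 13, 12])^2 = (0 3 14 10 11 1 2 12 6)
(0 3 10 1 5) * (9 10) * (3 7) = (0 7 3 9 10 1 5) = [7, 5, 2, 9, 4, 0, 6, 3, 8, 10, 1]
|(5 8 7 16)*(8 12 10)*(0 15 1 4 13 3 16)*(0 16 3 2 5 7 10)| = 8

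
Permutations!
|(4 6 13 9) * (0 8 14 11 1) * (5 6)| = 5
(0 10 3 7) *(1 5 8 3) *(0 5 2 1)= [10, 2, 1, 7, 4, 8, 6, 5, 3, 9, 0]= (0 10)(1 2)(3 7 5 8)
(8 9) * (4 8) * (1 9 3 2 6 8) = (1 9 4)(2 6 8 3) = [0, 9, 6, 2, 1, 5, 8, 7, 3, 4]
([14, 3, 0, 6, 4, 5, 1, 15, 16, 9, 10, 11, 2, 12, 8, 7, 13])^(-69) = (0 14 8 16 13 12 2)(7 15)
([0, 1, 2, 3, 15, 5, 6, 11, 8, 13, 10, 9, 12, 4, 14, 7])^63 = (4 11)(7 13)(9 15)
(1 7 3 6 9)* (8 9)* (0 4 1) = (0 4 1 7 3 6 8 9) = [4, 7, 2, 6, 1, 5, 8, 3, 9, 0]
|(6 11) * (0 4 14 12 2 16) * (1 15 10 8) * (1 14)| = |(0 4 1 15 10 8 14 12 2 16)(6 11)| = 10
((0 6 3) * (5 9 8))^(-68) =((0 6 3)(5 9 8))^(-68) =(0 6 3)(5 9 8)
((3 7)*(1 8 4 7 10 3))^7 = (1 7 4 8)(3 10)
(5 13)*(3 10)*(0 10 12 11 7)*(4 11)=(0 10 3 12 4 11 7)(5 13)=[10, 1, 2, 12, 11, 13, 6, 0, 8, 9, 3, 7, 4, 5]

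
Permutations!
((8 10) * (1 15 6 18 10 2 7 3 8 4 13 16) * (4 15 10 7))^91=(1 8 15 4 18 16 3 10 2 6 13 7)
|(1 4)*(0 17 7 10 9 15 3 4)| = 9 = |(0 17 7 10 9 15 3 4 1)|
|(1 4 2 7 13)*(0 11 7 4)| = |(0 11 7 13 1)(2 4)| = 10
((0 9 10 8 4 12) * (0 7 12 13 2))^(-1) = (0 2 13 4 8 10 9)(7 12)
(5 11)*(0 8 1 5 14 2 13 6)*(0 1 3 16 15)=(0 8 3 16 15)(1 5 11 14 2 13 6)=[8, 5, 13, 16, 4, 11, 1, 7, 3, 9, 10, 14, 12, 6, 2, 0, 15]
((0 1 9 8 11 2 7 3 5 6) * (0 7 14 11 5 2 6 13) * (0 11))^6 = (0 11)(1 6)(2 5)(3 8)(7 9)(13 14)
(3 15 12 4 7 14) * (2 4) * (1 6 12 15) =[0, 6, 4, 1, 7, 5, 12, 14, 8, 9, 10, 11, 2, 13, 3, 15] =(15)(1 6 12 2 4 7 14 3)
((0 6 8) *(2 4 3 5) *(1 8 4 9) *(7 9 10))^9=((0 6 4 3 5 2 10 7 9 1 8))^9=(0 1 7 2 3 6 8 9 10 5 4)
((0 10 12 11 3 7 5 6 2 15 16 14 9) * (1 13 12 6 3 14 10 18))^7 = ((0 18 1 13 12 11 14 9)(2 15 16 10 6)(3 7 5))^7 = (0 9 14 11 12 13 1 18)(2 16 6 15 10)(3 7 5)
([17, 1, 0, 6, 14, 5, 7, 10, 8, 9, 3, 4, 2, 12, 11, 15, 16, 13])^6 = [17, 1, 0, 7, 4, 5, 10, 3, 8, 9, 6, 11, 2, 12, 14, 15, 16, 13]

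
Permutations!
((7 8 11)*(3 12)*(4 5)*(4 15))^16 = (4 5 15)(7 8 11) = ((3 12)(4 5 15)(7 8 11))^16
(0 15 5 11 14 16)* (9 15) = (0 9 15 5 11 14 16) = [9, 1, 2, 3, 4, 11, 6, 7, 8, 15, 10, 14, 12, 13, 16, 5, 0]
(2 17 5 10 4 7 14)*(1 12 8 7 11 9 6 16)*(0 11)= [11, 12, 17, 3, 0, 10, 16, 14, 7, 6, 4, 9, 8, 13, 2, 15, 1, 5]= (0 11 9 6 16 1 12 8 7 14 2 17 5 10 4)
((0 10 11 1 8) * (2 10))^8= ((0 2 10 11 1 8))^8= (0 10 1)(2 11 8)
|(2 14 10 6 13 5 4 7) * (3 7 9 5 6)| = 30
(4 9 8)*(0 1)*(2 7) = [1, 0, 7, 3, 9, 5, 6, 2, 4, 8] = (0 1)(2 7)(4 9 8)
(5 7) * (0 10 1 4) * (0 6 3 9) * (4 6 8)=(0 10 1 6 3 9)(4 8)(5 7)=[10, 6, 2, 9, 8, 7, 3, 5, 4, 0, 1]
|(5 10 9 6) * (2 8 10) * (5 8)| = |(2 5)(6 8 10 9)| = 4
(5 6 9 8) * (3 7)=(3 7)(5 6 9 8)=[0, 1, 2, 7, 4, 6, 9, 3, 5, 8]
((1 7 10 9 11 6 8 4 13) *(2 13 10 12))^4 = (1 13 2 12 7)(4 6 9)(8 11 10)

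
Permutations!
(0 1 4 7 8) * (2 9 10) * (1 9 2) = (0 9 10 1 4 7 8) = [9, 4, 2, 3, 7, 5, 6, 8, 0, 10, 1]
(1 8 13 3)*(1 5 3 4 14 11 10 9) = (1 8 13 4 14 11 10 9)(3 5) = [0, 8, 2, 5, 14, 3, 6, 7, 13, 1, 9, 10, 12, 4, 11]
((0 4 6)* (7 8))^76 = ((0 4 6)(7 8))^76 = (8)(0 4 6)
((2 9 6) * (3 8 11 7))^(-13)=((2 9 6)(3 8 11 7))^(-13)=(2 6 9)(3 7 11 8)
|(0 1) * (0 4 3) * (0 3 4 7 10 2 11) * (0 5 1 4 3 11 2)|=|(0 4 3 11 5 1 7 10)|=8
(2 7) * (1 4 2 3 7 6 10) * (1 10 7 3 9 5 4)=(10)(2 6 7 9 5 4)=[0, 1, 6, 3, 2, 4, 7, 9, 8, 5, 10]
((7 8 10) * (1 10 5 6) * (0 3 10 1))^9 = (0 10 8 6 3 7 5)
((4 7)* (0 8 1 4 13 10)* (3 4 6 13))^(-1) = ((0 8 1 6 13 10)(3 4 7))^(-1) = (0 10 13 6 1 8)(3 7 4)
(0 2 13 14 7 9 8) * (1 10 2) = [1, 10, 13, 3, 4, 5, 6, 9, 0, 8, 2, 11, 12, 14, 7] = (0 1 10 2 13 14 7 9 8)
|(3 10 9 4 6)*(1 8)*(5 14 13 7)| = 20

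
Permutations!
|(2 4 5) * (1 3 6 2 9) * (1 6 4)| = 7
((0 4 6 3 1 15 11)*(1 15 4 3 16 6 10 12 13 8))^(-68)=(16)(1 13 10)(4 8 12)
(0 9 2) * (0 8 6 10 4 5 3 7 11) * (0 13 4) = (0 9 2 8 6 10)(3 7 11 13 4 5) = [9, 1, 8, 7, 5, 3, 10, 11, 6, 2, 0, 13, 12, 4]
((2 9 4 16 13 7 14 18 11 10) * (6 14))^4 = (2 13 18 9 7 11 4 6 10 16 14)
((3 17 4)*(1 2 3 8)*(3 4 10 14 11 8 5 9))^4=((1 2 4 5 9 3 17 10 14 11 8))^4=(1 9 14 2 3 11 4 17 8 5 10)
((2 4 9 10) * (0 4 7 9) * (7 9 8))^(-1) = (0 4)(2 10 9)(7 8)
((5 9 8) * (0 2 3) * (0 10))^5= ((0 2 3 10)(5 9 8))^5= (0 2 3 10)(5 8 9)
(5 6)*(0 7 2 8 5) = (0 7 2 8 5 6) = [7, 1, 8, 3, 4, 6, 0, 2, 5]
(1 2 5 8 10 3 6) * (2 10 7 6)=(1 10 3 2 5 8 7 6)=[0, 10, 5, 2, 4, 8, 1, 6, 7, 9, 3]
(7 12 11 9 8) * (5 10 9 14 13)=[0, 1, 2, 3, 4, 10, 6, 12, 7, 8, 9, 14, 11, 5, 13]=(5 10 9 8 7 12 11 14 13)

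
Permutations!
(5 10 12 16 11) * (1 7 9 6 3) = (1 7 9 6 3)(5 10 12 16 11) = [0, 7, 2, 1, 4, 10, 3, 9, 8, 6, 12, 5, 16, 13, 14, 15, 11]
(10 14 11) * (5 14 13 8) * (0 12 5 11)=(0 12 5 14)(8 11 10 13)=[12, 1, 2, 3, 4, 14, 6, 7, 11, 9, 13, 10, 5, 8, 0]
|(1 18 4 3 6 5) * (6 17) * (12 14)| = 14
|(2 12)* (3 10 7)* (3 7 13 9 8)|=10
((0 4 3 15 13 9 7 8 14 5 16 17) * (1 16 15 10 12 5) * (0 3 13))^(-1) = (0 15 5 12 10 3 17 16 1 14 8 7 9 13 4) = ((0 4 13 9 7 8 14 1 16 17 3 10 12 5 15))^(-1)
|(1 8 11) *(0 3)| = 6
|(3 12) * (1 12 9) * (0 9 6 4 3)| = 12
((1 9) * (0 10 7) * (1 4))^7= ((0 10 7)(1 9 4))^7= (0 10 7)(1 9 4)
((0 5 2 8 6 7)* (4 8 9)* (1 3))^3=(0 9 6 5 4 7 2 8)(1 3)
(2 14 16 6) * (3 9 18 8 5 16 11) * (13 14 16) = [0, 1, 16, 9, 4, 13, 2, 7, 5, 18, 10, 3, 12, 14, 11, 15, 6, 17, 8] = (2 16 6)(3 9 18 8 5 13 14 11)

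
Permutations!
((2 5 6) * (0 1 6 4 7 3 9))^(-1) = (0 9 3 7 4 5 2 6 1)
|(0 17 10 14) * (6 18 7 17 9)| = 8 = |(0 9 6 18 7 17 10 14)|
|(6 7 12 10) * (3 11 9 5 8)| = |(3 11 9 5 8)(6 7 12 10)| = 20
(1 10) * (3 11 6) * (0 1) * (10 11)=(0 1 11 6 3 10)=[1, 11, 2, 10, 4, 5, 3, 7, 8, 9, 0, 6]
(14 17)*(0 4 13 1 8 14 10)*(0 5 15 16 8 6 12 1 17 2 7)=(0 4 13 17 10 5 15 16 8 14 2 7)(1 6 12)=[4, 6, 7, 3, 13, 15, 12, 0, 14, 9, 5, 11, 1, 17, 2, 16, 8, 10]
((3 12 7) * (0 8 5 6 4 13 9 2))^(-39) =((0 8 5 6 4 13 9 2)(3 12 7))^(-39) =(0 8 5 6 4 13 9 2)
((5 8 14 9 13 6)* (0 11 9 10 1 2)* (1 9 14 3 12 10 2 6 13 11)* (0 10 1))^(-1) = (1 12 3 8 5 6)(2 14 11 9 10)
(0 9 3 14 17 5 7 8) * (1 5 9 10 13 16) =(0 10 13 16 1 5 7 8)(3 14 17 9) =[10, 5, 2, 14, 4, 7, 6, 8, 0, 3, 13, 11, 12, 16, 17, 15, 1, 9]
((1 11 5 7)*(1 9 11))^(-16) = (11)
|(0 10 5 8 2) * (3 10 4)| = |(0 4 3 10 5 8 2)| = 7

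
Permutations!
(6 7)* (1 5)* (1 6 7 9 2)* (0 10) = (0 10)(1 5 6 9 2) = [10, 5, 1, 3, 4, 6, 9, 7, 8, 2, 0]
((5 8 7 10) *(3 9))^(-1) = ((3 9)(5 8 7 10))^(-1) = (3 9)(5 10 7 8)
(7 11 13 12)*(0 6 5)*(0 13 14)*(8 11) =[6, 1, 2, 3, 4, 13, 5, 8, 11, 9, 10, 14, 7, 12, 0] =(0 6 5 13 12 7 8 11 14)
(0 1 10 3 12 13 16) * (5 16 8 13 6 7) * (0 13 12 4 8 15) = (0 1 10 3 4 8 12 6 7 5 16 13 15) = [1, 10, 2, 4, 8, 16, 7, 5, 12, 9, 3, 11, 6, 15, 14, 0, 13]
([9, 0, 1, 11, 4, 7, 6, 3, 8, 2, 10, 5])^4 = (11)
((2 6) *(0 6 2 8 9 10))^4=(0 10 9 8 6)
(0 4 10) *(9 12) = (0 4 10)(9 12) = [4, 1, 2, 3, 10, 5, 6, 7, 8, 12, 0, 11, 9]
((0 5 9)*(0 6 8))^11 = ((0 5 9 6 8))^11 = (0 5 9 6 8)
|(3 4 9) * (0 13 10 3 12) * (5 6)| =|(0 13 10 3 4 9 12)(5 6)| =14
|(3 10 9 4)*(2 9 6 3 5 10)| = |(2 9 4 5 10 6 3)| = 7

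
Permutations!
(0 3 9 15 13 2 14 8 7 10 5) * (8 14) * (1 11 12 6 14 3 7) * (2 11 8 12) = (0 7 10 5)(1 8)(2 12 6 14 3 9 15 13 11) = [7, 8, 12, 9, 4, 0, 14, 10, 1, 15, 5, 2, 6, 11, 3, 13]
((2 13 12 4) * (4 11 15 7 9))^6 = ((2 13 12 11 15 7 9 4))^6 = (2 9 15 12)(4 7 11 13)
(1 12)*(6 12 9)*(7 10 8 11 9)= (1 7 10 8 11 9 6 12)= [0, 7, 2, 3, 4, 5, 12, 10, 11, 6, 8, 9, 1]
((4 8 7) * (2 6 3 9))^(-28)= ((2 6 3 9)(4 8 7))^(-28)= (9)(4 7 8)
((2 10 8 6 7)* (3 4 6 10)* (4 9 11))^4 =(2 4 3 6 9 7 11)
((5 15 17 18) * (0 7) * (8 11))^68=(18)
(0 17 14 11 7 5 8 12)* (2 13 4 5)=(0 17 14 11 7 2 13 4 5 8 12)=[17, 1, 13, 3, 5, 8, 6, 2, 12, 9, 10, 7, 0, 4, 11, 15, 16, 14]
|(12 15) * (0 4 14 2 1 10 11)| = 14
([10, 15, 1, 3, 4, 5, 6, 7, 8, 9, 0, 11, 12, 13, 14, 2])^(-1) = [10, 2, 15, 3, 4, 5, 6, 7, 8, 9, 0, 11, 12, 13, 14, 1]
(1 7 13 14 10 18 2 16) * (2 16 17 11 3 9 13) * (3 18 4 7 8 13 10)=(1 8 13 14 3 9 10 4 7 2 17 11 18 16)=[0, 8, 17, 9, 7, 5, 6, 2, 13, 10, 4, 18, 12, 14, 3, 15, 1, 11, 16]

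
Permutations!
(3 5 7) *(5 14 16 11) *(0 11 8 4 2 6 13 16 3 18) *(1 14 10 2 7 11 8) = (0 8 4 7 18)(1 14 3 10 2 6 13 16)(5 11) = [8, 14, 6, 10, 7, 11, 13, 18, 4, 9, 2, 5, 12, 16, 3, 15, 1, 17, 0]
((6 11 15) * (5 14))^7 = (5 14)(6 11 15)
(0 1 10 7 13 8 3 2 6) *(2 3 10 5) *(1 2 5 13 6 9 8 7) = (0 2 9 8 10 1 13 7 6) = [2, 13, 9, 3, 4, 5, 0, 6, 10, 8, 1, 11, 12, 7]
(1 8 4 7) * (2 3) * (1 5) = (1 8 4 7 5)(2 3) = [0, 8, 3, 2, 7, 1, 6, 5, 4]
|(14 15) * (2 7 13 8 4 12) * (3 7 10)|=|(2 10 3 7 13 8 4 12)(14 15)|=8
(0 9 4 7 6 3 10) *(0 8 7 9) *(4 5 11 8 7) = [0, 1, 2, 10, 9, 11, 3, 6, 4, 5, 7, 8] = (3 10 7 6)(4 9 5 11 8)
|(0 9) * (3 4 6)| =6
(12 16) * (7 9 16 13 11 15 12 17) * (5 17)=(5 17 7 9 16)(11 15 12 13)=[0, 1, 2, 3, 4, 17, 6, 9, 8, 16, 10, 15, 13, 11, 14, 12, 5, 7]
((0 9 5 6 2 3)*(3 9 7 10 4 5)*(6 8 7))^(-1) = ((0 6 2 9 3)(4 5 8 7 10))^(-1) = (0 3 9 2 6)(4 10 7 8 5)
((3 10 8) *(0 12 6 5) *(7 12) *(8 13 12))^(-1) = (0 5 6 12 13 10 3 8 7) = ((0 7 8 3 10 13 12 6 5))^(-1)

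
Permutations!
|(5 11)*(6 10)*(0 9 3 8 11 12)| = |(0 9 3 8 11 5 12)(6 10)| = 14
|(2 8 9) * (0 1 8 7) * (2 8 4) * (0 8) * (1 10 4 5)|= 14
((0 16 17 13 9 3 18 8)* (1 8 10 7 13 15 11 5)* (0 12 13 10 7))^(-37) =(0 12 16 13 17 9 15 3 11 18 5 7 1 10 8)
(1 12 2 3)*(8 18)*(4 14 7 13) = (1 12 2 3)(4 14 7 13)(8 18) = [0, 12, 3, 1, 14, 5, 6, 13, 18, 9, 10, 11, 2, 4, 7, 15, 16, 17, 8]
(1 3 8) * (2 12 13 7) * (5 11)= (1 3 8)(2 12 13 7)(5 11)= [0, 3, 12, 8, 4, 11, 6, 2, 1, 9, 10, 5, 13, 7]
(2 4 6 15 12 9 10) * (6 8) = [0, 1, 4, 3, 8, 5, 15, 7, 6, 10, 2, 11, 9, 13, 14, 12] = (2 4 8 6 15 12 9 10)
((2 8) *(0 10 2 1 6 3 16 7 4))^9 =(0 4 7 16 3 6 1 8 2 10)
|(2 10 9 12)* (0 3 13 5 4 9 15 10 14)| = |(0 3 13 5 4 9 12 2 14)(10 15)| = 18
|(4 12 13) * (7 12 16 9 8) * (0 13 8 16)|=6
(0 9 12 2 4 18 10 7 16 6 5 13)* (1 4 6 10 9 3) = (0 3 1 4 18 9 12 2 6 5 13)(7 16 10) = [3, 4, 6, 1, 18, 13, 5, 16, 8, 12, 7, 11, 2, 0, 14, 15, 10, 17, 9]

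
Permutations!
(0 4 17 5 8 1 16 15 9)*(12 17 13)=[4, 16, 2, 3, 13, 8, 6, 7, 1, 0, 10, 11, 17, 12, 14, 9, 15, 5]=(0 4 13 12 17 5 8 1 16 15 9)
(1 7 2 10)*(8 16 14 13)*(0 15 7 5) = (0 15 7 2 10 1 5)(8 16 14 13) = [15, 5, 10, 3, 4, 0, 6, 2, 16, 9, 1, 11, 12, 8, 13, 7, 14]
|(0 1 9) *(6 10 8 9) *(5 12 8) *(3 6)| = 9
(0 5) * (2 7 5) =(0 2 7 5) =[2, 1, 7, 3, 4, 0, 6, 5]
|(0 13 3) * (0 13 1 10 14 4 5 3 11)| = |(0 1 10 14 4 5 3 13 11)| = 9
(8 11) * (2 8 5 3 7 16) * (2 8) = (3 7 16 8 11 5) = [0, 1, 2, 7, 4, 3, 6, 16, 11, 9, 10, 5, 12, 13, 14, 15, 8]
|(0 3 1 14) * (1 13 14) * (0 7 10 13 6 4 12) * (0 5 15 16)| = 8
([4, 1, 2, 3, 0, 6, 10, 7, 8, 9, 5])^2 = [0, 1, 2, 3, 4, 10, 5, 7, 8, 9, 6]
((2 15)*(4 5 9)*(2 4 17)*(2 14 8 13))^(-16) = (2 4 9 14 13 15 5 17 8)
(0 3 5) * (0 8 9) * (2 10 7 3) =(0 2 10 7 3 5 8 9) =[2, 1, 10, 5, 4, 8, 6, 3, 9, 0, 7]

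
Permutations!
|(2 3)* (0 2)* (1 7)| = |(0 2 3)(1 7)| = 6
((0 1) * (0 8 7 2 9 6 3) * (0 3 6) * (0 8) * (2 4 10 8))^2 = ((0 1)(2 9)(4 10 8 7))^2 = (4 8)(7 10)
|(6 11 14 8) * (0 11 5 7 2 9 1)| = |(0 11 14 8 6 5 7 2 9 1)| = 10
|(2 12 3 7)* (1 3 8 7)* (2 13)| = 10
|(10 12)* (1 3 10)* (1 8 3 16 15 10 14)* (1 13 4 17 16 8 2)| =12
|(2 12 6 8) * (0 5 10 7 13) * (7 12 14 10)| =|(0 5 7 13)(2 14 10 12 6 8)| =12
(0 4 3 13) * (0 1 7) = (0 4 3 13 1 7) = [4, 7, 2, 13, 3, 5, 6, 0, 8, 9, 10, 11, 12, 1]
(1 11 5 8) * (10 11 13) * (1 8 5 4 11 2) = (1 13 10 2)(4 11) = [0, 13, 1, 3, 11, 5, 6, 7, 8, 9, 2, 4, 12, 10]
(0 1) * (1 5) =(0 5 1) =[5, 0, 2, 3, 4, 1]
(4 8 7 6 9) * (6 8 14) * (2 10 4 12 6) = (2 10 4 14)(6 9 12)(7 8) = [0, 1, 10, 3, 14, 5, 9, 8, 7, 12, 4, 11, 6, 13, 2]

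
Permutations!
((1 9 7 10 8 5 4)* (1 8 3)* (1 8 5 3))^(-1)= (1 10 7 9)(3 8)(4 5)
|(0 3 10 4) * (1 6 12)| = 12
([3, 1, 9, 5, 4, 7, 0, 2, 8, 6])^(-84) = [0, 1, 2, 3, 4, 5, 6, 7, 8, 9]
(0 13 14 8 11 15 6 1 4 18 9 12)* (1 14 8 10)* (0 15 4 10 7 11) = (0 13 8)(1 10)(4 18 9 12 15 6 14 7 11) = [13, 10, 2, 3, 18, 5, 14, 11, 0, 12, 1, 4, 15, 8, 7, 6, 16, 17, 9]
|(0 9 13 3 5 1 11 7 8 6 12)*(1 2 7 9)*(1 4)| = |(0 4 1 11 9 13 3 5 2 7 8 6 12)| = 13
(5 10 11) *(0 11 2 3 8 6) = (0 11 5 10 2 3 8 6) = [11, 1, 3, 8, 4, 10, 0, 7, 6, 9, 2, 5]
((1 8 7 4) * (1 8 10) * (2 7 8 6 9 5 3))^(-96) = (10)(2 4 9 3 7 6 5)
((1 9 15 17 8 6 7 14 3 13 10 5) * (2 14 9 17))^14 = (1 17 8 6 7 9 15 2 14 3 13 10 5)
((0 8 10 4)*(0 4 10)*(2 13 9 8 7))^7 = ((0 7 2 13 9 8))^7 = (0 7 2 13 9 8)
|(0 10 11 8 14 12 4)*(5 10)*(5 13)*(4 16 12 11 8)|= 8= |(0 13 5 10 8 14 11 4)(12 16)|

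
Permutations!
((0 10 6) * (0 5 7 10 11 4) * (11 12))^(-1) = ((0 12 11 4)(5 7 10 6))^(-1) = (0 4 11 12)(5 6 10 7)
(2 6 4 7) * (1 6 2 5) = (1 6 4 7 5) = [0, 6, 2, 3, 7, 1, 4, 5]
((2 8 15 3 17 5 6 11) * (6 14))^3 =(2 3 14)(5 11 15)(6 8 17)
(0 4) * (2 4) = [2, 1, 4, 3, 0] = (0 2 4)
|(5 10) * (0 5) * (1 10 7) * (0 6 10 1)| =|(0 5 7)(6 10)| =6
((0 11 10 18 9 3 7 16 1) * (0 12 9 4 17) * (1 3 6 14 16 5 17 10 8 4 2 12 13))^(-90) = ((0 11 8 4 10 18 2 12 9 6 14 16 3 7 5 17)(1 13))^(-90) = (0 2 3 8 9 5 10 14)(4 6 17 18 16 11 12 7)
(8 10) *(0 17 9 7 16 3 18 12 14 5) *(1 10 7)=(0 17 9 1 10 8 7 16 3 18 12 14 5)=[17, 10, 2, 18, 4, 0, 6, 16, 7, 1, 8, 11, 14, 13, 5, 15, 3, 9, 12]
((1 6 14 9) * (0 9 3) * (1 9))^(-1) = ((0 1 6 14 3))^(-1) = (0 3 14 6 1)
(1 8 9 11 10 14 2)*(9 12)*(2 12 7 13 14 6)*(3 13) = (1 8 7 3 13 14 12 9 11 10 6 2) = [0, 8, 1, 13, 4, 5, 2, 3, 7, 11, 6, 10, 9, 14, 12]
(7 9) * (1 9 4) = [0, 9, 2, 3, 1, 5, 6, 4, 8, 7] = (1 9 7 4)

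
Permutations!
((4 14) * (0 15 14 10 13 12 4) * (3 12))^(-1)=(0 14 15)(3 13 10 4 12)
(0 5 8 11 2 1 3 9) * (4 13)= (0 5 8 11 2 1 3 9)(4 13)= [5, 3, 1, 9, 13, 8, 6, 7, 11, 0, 10, 2, 12, 4]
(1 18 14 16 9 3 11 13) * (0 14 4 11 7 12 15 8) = (0 14 16 9 3 7 12 15 8)(1 18 4 11 13) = [14, 18, 2, 7, 11, 5, 6, 12, 0, 3, 10, 13, 15, 1, 16, 8, 9, 17, 4]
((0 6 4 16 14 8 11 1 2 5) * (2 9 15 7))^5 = (0 8 7 4 1 5 14 15 6 11 2 16 9)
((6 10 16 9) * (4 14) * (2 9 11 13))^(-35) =(16)(4 14)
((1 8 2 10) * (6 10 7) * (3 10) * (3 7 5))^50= ((1 8 2 5 3 10)(6 7))^50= (1 2 3)(5 10 8)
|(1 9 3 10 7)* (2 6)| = 10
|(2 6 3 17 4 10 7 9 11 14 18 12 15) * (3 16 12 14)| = 70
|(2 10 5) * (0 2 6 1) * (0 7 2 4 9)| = |(0 4 9)(1 7 2 10 5 6)| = 6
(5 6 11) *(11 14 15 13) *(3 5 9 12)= (3 5 6 14 15 13 11 9 12)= [0, 1, 2, 5, 4, 6, 14, 7, 8, 12, 10, 9, 3, 11, 15, 13]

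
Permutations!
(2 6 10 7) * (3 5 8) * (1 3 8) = (1 3 5)(2 6 10 7) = [0, 3, 6, 5, 4, 1, 10, 2, 8, 9, 7]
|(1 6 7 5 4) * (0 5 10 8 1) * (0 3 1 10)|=14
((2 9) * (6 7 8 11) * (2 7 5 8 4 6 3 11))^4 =(11)(2 6 9 5 7 8 4)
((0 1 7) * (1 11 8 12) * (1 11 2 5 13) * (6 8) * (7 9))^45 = (0 13 7 5 9 2 1)(6 8 12 11)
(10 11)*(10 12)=(10 11 12)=[0, 1, 2, 3, 4, 5, 6, 7, 8, 9, 11, 12, 10]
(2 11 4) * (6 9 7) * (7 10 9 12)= (2 11 4)(6 12 7)(9 10)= [0, 1, 11, 3, 2, 5, 12, 6, 8, 10, 9, 4, 7]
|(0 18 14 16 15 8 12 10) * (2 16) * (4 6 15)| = |(0 18 14 2 16 4 6 15 8 12 10)| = 11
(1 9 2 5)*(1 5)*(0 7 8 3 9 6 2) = [7, 6, 1, 9, 4, 5, 2, 8, 3, 0] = (0 7 8 3 9)(1 6 2)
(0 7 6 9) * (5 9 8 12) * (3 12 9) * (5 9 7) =(0 5 3 12 9)(6 8 7) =[5, 1, 2, 12, 4, 3, 8, 6, 7, 0, 10, 11, 9]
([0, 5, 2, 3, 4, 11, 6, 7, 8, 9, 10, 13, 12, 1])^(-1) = (1 13 11 5)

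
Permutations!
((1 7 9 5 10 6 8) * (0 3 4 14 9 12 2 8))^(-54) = ((0 3 4 14 9 5 10 6)(1 7 12 2 8))^(-54) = (0 4 9 10)(1 7 12 2 8)(3 14 5 6)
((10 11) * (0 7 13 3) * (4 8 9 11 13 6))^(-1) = (0 3 13 10 11 9 8 4 6 7) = ((0 7 6 4 8 9 11 10 13 3))^(-1)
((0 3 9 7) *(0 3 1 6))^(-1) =(0 6 1)(3 7 9)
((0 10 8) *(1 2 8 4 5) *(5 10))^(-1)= (0 8 2 1 5)(4 10)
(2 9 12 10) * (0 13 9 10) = (0 13 9 12)(2 10) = [13, 1, 10, 3, 4, 5, 6, 7, 8, 12, 2, 11, 0, 9]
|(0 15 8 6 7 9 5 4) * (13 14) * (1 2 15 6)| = 12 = |(0 6 7 9 5 4)(1 2 15 8)(13 14)|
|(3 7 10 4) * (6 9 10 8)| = 7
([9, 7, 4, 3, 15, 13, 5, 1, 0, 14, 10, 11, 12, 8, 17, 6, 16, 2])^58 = [17, 1, 6, 3, 5, 0, 8, 7, 14, 2, 10, 11, 12, 9, 4, 13, 16, 15]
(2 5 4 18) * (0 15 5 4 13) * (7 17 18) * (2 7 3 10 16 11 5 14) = (0 15 14 2 4 3 10 16 11 5 13)(7 17 18) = [15, 1, 4, 10, 3, 13, 6, 17, 8, 9, 16, 5, 12, 0, 2, 14, 11, 18, 7]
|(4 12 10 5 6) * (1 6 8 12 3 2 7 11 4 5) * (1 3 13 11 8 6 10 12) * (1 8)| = 30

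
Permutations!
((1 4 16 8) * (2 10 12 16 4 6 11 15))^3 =((1 6 11 15 2 10 12 16 8))^3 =(1 15 12)(2 16 6)(8 11 10)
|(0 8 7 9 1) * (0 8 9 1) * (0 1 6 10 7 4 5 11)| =|(0 9 1 8 4 5 11)(6 10 7)| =21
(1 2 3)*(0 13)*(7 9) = (0 13)(1 2 3)(7 9) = [13, 2, 3, 1, 4, 5, 6, 9, 8, 7, 10, 11, 12, 0]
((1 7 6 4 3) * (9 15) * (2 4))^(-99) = (1 2)(3 6)(4 7)(9 15)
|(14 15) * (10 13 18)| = 6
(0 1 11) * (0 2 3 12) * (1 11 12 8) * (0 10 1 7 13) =[11, 12, 3, 8, 4, 5, 6, 13, 7, 9, 1, 2, 10, 0] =(0 11 2 3 8 7 13)(1 12 10)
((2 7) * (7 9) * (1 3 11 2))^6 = ((1 3 11 2 9 7))^6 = (11)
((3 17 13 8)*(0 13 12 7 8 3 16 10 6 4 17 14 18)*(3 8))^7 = ((0 13 8 16 10 6 4 17 12 7 3 14 18))^7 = (0 17 13 12 8 7 16 3 10 14 6 18 4)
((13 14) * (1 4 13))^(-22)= (1 13)(4 14)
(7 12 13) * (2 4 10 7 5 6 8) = (2 4 10 7 12 13 5 6 8) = [0, 1, 4, 3, 10, 6, 8, 12, 2, 9, 7, 11, 13, 5]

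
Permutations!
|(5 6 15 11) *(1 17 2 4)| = 4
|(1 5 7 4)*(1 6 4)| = |(1 5 7)(4 6)| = 6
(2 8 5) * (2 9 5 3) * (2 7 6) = [0, 1, 8, 7, 4, 9, 2, 6, 3, 5] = (2 8 3 7 6)(5 9)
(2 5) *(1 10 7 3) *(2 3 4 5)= (1 10 7 4 5 3)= [0, 10, 2, 1, 5, 3, 6, 4, 8, 9, 7]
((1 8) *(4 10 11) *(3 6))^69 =(11)(1 8)(3 6)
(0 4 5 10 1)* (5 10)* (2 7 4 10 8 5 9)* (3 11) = (0 10 1)(2 7 4 8 5 9)(3 11) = [10, 0, 7, 11, 8, 9, 6, 4, 5, 2, 1, 3]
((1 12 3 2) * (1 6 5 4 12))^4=((2 6 5 4 12 3))^4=(2 12 5)(3 4 6)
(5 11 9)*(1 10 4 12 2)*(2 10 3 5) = (1 3 5 11 9 2)(4 12 10) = [0, 3, 1, 5, 12, 11, 6, 7, 8, 2, 4, 9, 10]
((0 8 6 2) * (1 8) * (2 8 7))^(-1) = (0 2 7 1)(6 8)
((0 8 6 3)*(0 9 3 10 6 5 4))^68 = (10)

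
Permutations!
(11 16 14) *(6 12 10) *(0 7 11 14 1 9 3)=[7, 9, 2, 0, 4, 5, 12, 11, 8, 3, 6, 16, 10, 13, 14, 15, 1]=(0 7 11 16 1 9 3)(6 12 10)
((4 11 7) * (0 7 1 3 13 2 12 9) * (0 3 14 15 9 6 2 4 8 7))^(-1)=((1 14 15 9 3 13 4 11)(2 12 6)(7 8))^(-1)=(1 11 4 13 3 9 15 14)(2 6 12)(7 8)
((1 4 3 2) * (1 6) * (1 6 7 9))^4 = ((1 4 3 2 7 9))^4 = (1 7 3)(2 4 9)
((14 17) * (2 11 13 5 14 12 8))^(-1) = ((2 11 13 5 14 17 12 8))^(-1) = (2 8 12 17 14 5 13 11)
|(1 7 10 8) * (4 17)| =|(1 7 10 8)(4 17)| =4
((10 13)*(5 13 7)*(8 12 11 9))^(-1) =(5 7 10 13)(8 9 11 12)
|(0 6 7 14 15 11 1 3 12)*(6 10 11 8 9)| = |(0 10 11 1 3 12)(6 7 14 15 8 9)| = 6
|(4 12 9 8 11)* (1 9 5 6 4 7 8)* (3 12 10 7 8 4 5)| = 6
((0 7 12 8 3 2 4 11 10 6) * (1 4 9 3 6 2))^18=((0 7 12 8 6)(1 4 11 10 2 9 3))^18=(0 8 7 6 12)(1 2 4 9 11 3 10)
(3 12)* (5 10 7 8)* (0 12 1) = (0 12 3 1)(5 10 7 8) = [12, 0, 2, 1, 4, 10, 6, 8, 5, 9, 7, 11, 3]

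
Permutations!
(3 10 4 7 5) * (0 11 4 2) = (0 11 4 7 5 3 10 2) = [11, 1, 0, 10, 7, 3, 6, 5, 8, 9, 2, 4]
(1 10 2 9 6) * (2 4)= [0, 10, 9, 3, 2, 5, 1, 7, 8, 6, 4]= (1 10 4 2 9 6)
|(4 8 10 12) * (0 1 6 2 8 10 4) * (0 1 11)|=|(0 11)(1 6 2 8 4 10 12)|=14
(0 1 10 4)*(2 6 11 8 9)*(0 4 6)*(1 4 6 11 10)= [4, 1, 0, 3, 6, 5, 10, 7, 9, 2, 11, 8]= (0 4 6 10 11 8 9 2)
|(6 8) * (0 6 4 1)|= |(0 6 8 4 1)|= 5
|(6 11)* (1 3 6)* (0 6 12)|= |(0 6 11 1 3 12)|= 6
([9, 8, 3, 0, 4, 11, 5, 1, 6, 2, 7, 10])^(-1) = [3, 7, 9, 2, 4, 6, 8, 10, 1, 0, 11, 5]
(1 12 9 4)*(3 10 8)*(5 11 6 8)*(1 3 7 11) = (1 12 9 4 3 10 5)(6 8 7 11) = [0, 12, 2, 10, 3, 1, 8, 11, 7, 4, 5, 6, 9]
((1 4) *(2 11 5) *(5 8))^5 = (1 4)(2 11 8 5)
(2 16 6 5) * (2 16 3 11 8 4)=[0, 1, 3, 11, 2, 16, 5, 7, 4, 9, 10, 8, 12, 13, 14, 15, 6]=(2 3 11 8 4)(5 16 6)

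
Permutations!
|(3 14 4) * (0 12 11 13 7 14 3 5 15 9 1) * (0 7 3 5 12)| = |(1 7 14 4 12 11 13 3 5 15 9)| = 11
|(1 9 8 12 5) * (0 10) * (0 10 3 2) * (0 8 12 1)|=|(0 3 2 8 1 9 12 5)|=8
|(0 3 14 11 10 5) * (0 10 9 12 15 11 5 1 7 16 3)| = 28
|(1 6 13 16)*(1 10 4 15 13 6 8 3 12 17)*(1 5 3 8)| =20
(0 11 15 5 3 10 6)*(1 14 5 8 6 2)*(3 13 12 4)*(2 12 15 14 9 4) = [11, 9, 1, 10, 3, 13, 0, 7, 6, 4, 12, 14, 2, 15, 5, 8] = (0 11 14 5 13 15 8 6)(1 9 4 3 10 12 2)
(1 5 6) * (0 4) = (0 4)(1 5 6) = [4, 5, 2, 3, 0, 6, 1]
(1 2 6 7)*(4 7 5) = (1 2 6 5 4 7) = [0, 2, 6, 3, 7, 4, 5, 1]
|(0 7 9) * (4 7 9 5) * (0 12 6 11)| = 15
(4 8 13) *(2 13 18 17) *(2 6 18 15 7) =[0, 1, 13, 3, 8, 5, 18, 2, 15, 9, 10, 11, 12, 4, 14, 7, 16, 6, 17] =(2 13 4 8 15 7)(6 18 17)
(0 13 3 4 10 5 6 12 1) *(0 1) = (0 13 3 4 10 5 6 12) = [13, 1, 2, 4, 10, 6, 12, 7, 8, 9, 5, 11, 0, 3]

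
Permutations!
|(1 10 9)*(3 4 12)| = |(1 10 9)(3 4 12)| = 3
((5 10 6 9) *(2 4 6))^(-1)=((2 4 6 9 5 10))^(-1)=(2 10 5 9 6 4)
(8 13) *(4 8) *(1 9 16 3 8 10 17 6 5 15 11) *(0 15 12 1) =[15, 9, 2, 8, 10, 12, 5, 7, 13, 16, 17, 0, 1, 4, 14, 11, 3, 6] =(0 15 11)(1 9 16 3 8 13 4 10 17 6 5 12)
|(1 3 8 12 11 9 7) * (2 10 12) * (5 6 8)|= |(1 3 5 6 8 2 10 12 11 9 7)|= 11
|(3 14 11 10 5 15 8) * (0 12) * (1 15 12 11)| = |(0 11 10 5 12)(1 15 8 3 14)| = 5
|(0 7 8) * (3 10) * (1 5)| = |(0 7 8)(1 5)(3 10)| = 6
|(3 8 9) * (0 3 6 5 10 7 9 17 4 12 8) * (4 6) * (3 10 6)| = 18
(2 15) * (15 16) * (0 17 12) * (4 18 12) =[17, 1, 16, 3, 18, 5, 6, 7, 8, 9, 10, 11, 0, 13, 14, 2, 15, 4, 12] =(0 17 4 18 12)(2 16 15)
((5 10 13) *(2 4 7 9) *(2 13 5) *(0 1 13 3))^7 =(0 3 9 7 4 2 13 1)(5 10)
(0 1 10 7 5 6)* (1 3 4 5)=(0 3 4 5 6)(1 10 7)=[3, 10, 2, 4, 5, 6, 0, 1, 8, 9, 7]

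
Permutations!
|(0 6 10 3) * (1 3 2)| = 6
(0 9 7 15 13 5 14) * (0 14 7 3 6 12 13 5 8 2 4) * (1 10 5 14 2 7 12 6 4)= (0 9 3 4)(1 10 5 12 13 8 7 15 14 2)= [9, 10, 1, 4, 0, 12, 6, 15, 7, 3, 5, 11, 13, 8, 2, 14]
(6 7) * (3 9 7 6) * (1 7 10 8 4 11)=(1 7 3 9 10 8 4 11)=[0, 7, 2, 9, 11, 5, 6, 3, 4, 10, 8, 1]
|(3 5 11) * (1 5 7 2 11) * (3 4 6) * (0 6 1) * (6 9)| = |(0 9 6 3 7 2 11 4 1 5)| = 10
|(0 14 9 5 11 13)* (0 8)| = |(0 14 9 5 11 13 8)| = 7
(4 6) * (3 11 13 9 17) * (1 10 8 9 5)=[0, 10, 2, 11, 6, 1, 4, 7, 9, 17, 8, 13, 12, 5, 14, 15, 16, 3]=(1 10 8 9 17 3 11 13 5)(4 6)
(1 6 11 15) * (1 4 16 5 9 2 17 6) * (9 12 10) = (2 17 6 11 15 4 16 5 12 10 9) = [0, 1, 17, 3, 16, 12, 11, 7, 8, 2, 9, 15, 10, 13, 14, 4, 5, 6]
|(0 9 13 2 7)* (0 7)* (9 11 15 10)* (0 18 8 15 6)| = 21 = |(0 11 6)(2 18 8 15 10 9 13)|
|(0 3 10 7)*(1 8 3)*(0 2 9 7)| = |(0 1 8 3 10)(2 9 7)| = 15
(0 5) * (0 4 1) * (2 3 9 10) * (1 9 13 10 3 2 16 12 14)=(0 5 4 9 3 13 10 16 12 14 1)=[5, 0, 2, 13, 9, 4, 6, 7, 8, 3, 16, 11, 14, 10, 1, 15, 12]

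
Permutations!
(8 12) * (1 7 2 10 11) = (1 7 2 10 11)(8 12) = [0, 7, 10, 3, 4, 5, 6, 2, 12, 9, 11, 1, 8]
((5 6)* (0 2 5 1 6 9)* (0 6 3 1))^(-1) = ((0 2 5 9 6)(1 3))^(-1) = (0 6 9 5 2)(1 3)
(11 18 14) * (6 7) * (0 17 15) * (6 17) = (0 6 7 17 15)(11 18 14) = [6, 1, 2, 3, 4, 5, 7, 17, 8, 9, 10, 18, 12, 13, 11, 0, 16, 15, 14]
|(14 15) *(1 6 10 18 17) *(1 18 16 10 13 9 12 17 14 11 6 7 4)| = 18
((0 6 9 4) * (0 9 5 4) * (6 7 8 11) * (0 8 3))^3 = ((0 7 3)(4 9 8 11 6 5))^3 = (4 11)(5 8)(6 9)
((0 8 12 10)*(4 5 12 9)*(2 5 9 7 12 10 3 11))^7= (0 5 11 12 8 10 2 3 7)(4 9)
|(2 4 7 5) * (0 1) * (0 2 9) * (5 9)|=6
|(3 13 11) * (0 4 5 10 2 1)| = 6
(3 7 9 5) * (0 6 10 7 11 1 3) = [6, 3, 2, 11, 4, 0, 10, 9, 8, 5, 7, 1] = (0 6 10 7 9 5)(1 3 11)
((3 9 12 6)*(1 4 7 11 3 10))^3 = (1 11 12)(3 6 4)(7 9 10)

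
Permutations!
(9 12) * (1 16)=[0, 16, 2, 3, 4, 5, 6, 7, 8, 12, 10, 11, 9, 13, 14, 15, 1]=(1 16)(9 12)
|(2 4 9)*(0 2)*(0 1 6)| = |(0 2 4 9 1 6)| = 6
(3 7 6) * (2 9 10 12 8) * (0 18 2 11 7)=(0 18 2 9 10 12 8 11 7 6 3)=[18, 1, 9, 0, 4, 5, 3, 6, 11, 10, 12, 7, 8, 13, 14, 15, 16, 17, 2]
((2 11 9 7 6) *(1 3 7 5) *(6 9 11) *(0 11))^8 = (11)(1 9 3 5 7)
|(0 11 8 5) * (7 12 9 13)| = |(0 11 8 5)(7 12 9 13)| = 4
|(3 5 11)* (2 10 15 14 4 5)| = 8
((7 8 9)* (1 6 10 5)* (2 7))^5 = ((1 6 10 5)(2 7 8 9))^5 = (1 6 10 5)(2 7 8 9)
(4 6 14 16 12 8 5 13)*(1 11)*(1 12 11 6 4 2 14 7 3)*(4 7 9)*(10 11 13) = [0, 6, 14, 1, 7, 10, 9, 3, 5, 4, 11, 12, 8, 2, 16, 15, 13] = (1 6 9 4 7 3)(2 14 16 13)(5 10 11 12 8)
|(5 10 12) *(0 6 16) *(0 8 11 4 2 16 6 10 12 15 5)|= |(0 10 15 5 12)(2 16 8 11 4)|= 5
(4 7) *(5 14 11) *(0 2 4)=(0 2 4 7)(5 14 11)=[2, 1, 4, 3, 7, 14, 6, 0, 8, 9, 10, 5, 12, 13, 11]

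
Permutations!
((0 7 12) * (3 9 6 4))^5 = (0 12 7)(3 9 6 4)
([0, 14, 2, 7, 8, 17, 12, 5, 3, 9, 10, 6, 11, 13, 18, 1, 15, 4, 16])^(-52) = [0, 16, 2, 5, 3, 4, 11, 17, 7, 9, 10, 12, 6, 13, 15, 18, 14, 8, 1]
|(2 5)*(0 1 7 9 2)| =|(0 1 7 9 2 5)| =6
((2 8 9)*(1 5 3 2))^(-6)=(9)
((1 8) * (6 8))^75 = ((1 6 8))^75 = (8)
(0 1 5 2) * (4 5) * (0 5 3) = (0 1 4 3)(2 5) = [1, 4, 5, 0, 3, 2]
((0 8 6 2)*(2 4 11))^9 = ((0 8 6 4 11 2))^9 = (0 4)(2 6)(8 11)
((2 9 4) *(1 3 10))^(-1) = ((1 3 10)(2 9 4))^(-1) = (1 10 3)(2 4 9)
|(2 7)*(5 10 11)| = 6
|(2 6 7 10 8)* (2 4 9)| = 7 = |(2 6 7 10 8 4 9)|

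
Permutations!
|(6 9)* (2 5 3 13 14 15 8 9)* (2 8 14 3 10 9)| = 6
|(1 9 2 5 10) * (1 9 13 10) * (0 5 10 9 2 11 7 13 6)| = 4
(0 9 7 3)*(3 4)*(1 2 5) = (0 9 7 4 3)(1 2 5) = [9, 2, 5, 0, 3, 1, 6, 4, 8, 7]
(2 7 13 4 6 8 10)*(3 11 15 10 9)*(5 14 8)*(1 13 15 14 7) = [0, 13, 1, 11, 6, 7, 5, 15, 9, 3, 2, 14, 12, 4, 8, 10] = (1 13 4 6 5 7 15 10 2)(3 11 14 8 9)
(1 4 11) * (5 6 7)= (1 4 11)(5 6 7)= [0, 4, 2, 3, 11, 6, 7, 5, 8, 9, 10, 1]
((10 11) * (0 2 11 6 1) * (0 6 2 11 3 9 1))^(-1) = ((0 11 10 2 3 9 1 6))^(-1) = (0 6 1 9 3 2 10 11)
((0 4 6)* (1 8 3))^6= (8)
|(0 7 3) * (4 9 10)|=3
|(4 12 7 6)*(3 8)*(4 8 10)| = |(3 10 4 12 7 6 8)| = 7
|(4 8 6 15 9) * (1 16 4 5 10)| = 9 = |(1 16 4 8 6 15 9 5 10)|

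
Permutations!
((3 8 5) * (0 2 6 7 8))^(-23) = ((0 2 6 7 8 5 3))^(-23) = (0 5 7 2 3 8 6)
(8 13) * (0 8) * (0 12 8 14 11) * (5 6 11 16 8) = (0 14 16 8 13 12 5 6 11) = [14, 1, 2, 3, 4, 6, 11, 7, 13, 9, 10, 0, 5, 12, 16, 15, 8]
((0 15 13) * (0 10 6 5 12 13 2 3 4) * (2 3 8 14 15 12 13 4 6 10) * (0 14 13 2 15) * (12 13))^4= ((0 13 15 3 6 5 2 8 12 4 14))^4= (0 6 12 13 5 4 15 2 14 3 8)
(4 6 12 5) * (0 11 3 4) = (0 11 3 4 6 12 5) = [11, 1, 2, 4, 6, 0, 12, 7, 8, 9, 10, 3, 5]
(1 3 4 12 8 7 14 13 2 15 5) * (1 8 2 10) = (1 3 4 12 2 15 5 8 7 14 13 10) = [0, 3, 15, 4, 12, 8, 6, 14, 7, 9, 1, 11, 2, 10, 13, 5]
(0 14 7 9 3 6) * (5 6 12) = (0 14 7 9 3 12 5 6) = [14, 1, 2, 12, 4, 6, 0, 9, 8, 3, 10, 11, 5, 13, 7]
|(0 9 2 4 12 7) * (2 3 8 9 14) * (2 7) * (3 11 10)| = 15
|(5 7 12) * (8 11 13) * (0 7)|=|(0 7 12 5)(8 11 13)|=12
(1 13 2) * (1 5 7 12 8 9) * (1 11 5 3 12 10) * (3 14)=(1 13 2 14 3 12 8 9 11 5 7 10)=[0, 13, 14, 12, 4, 7, 6, 10, 9, 11, 1, 5, 8, 2, 3]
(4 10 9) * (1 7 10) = (1 7 10 9 4) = [0, 7, 2, 3, 1, 5, 6, 10, 8, 4, 9]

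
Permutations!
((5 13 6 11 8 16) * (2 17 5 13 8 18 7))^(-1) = (2 7 18 11 6 13 16 8 5 17)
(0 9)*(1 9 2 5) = [2, 9, 5, 3, 4, 1, 6, 7, 8, 0] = (0 2 5 1 9)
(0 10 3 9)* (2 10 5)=[5, 1, 10, 9, 4, 2, 6, 7, 8, 0, 3]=(0 5 2 10 3 9)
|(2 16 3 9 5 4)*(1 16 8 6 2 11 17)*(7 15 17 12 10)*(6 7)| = 15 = |(1 16 3 9 5 4 11 12 10 6 2 8 7 15 17)|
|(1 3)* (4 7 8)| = |(1 3)(4 7 8)| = 6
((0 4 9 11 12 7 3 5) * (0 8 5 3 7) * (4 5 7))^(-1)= (0 12 11 9 4 7 8 5)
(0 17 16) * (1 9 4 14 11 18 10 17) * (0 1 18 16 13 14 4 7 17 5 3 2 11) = (0 18 10 5 3 2 11 16 1 9 7 17 13 14) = [18, 9, 11, 2, 4, 3, 6, 17, 8, 7, 5, 16, 12, 14, 0, 15, 1, 13, 10]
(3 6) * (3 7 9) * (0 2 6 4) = (0 2 6 7 9 3 4) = [2, 1, 6, 4, 0, 5, 7, 9, 8, 3]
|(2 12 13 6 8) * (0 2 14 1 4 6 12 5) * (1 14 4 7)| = |(14)(0 2 5)(1 7)(4 6 8)(12 13)| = 6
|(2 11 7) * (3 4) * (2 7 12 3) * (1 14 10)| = 15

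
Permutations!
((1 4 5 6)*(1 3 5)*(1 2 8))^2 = ((1 4 2 8)(3 5 6))^2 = (1 2)(3 6 5)(4 8)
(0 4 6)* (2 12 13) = [4, 1, 12, 3, 6, 5, 0, 7, 8, 9, 10, 11, 13, 2] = (0 4 6)(2 12 13)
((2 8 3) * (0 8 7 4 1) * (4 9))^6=(0 4 7 3)(1 9 2 8)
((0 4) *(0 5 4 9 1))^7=(0 9 1)(4 5)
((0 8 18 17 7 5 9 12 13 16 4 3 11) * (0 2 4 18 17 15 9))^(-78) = (18)(0 17 5 8 7)(2 3)(4 11)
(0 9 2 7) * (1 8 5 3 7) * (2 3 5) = (0 9 3 7)(1 8 2) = [9, 8, 1, 7, 4, 5, 6, 0, 2, 3]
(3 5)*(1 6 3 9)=(1 6 3 5 9)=[0, 6, 2, 5, 4, 9, 3, 7, 8, 1]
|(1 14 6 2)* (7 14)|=5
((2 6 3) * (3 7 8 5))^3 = (2 8)(3 7)(5 6)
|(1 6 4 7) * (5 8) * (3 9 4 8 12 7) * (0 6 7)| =30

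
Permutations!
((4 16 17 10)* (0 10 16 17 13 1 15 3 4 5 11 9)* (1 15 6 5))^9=(0 1 5 9 10 6 11)(3 16)(4 13)(15 17)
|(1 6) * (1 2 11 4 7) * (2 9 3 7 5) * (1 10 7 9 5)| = 6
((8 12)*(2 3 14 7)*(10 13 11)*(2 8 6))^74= (2 8 3 12 14 6 7)(10 11 13)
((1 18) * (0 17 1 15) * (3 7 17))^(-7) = (18)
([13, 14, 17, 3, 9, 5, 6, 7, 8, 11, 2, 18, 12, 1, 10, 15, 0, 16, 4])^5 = [2, 16, 1, 3, 9, 5, 6, 7, 8, 11, 13, 18, 12, 17, 0, 15, 10, 14, 4]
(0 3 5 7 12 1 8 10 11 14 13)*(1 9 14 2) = (0 3 5 7 12 9 14 13)(1 8 10 11 2) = [3, 8, 1, 5, 4, 7, 6, 12, 10, 14, 11, 2, 9, 0, 13]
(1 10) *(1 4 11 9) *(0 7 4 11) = (0 7 4)(1 10 11 9) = [7, 10, 2, 3, 0, 5, 6, 4, 8, 1, 11, 9]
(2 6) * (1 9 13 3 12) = (1 9 13 3 12)(2 6) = [0, 9, 6, 12, 4, 5, 2, 7, 8, 13, 10, 11, 1, 3]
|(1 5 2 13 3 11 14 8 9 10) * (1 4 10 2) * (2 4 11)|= 6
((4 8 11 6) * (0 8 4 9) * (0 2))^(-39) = ((0 8 11 6 9 2))^(-39) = (0 6)(2 11)(8 9)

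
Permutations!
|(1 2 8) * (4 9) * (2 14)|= 4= |(1 14 2 8)(4 9)|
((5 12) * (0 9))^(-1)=((0 9)(5 12))^(-1)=(0 9)(5 12)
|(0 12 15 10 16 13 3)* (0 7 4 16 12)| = |(3 7 4 16 13)(10 12 15)| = 15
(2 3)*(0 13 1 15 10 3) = (0 13 1 15 10 3 2) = [13, 15, 0, 2, 4, 5, 6, 7, 8, 9, 3, 11, 12, 1, 14, 10]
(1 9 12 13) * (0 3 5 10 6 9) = (0 3 5 10 6 9 12 13 1) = [3, 0, 2, 5, 4, 10, 9, 7, 8, 12, 6, 11, 13, 1]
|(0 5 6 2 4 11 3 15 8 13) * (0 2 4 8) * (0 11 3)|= |(0 5 6 4 3 15 11)(2 8 13)|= 21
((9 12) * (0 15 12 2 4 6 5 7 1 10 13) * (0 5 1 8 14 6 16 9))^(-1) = ((0 15 12)(1 10 13 5 7 8 14 6)(2 4 16 9))^(-1) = (0 12 15)(1 6 14 8 7 5 13 10)(2 9 16 4)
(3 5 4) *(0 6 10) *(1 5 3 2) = [6, 5, 1, 3, 2, 4, 10, 7, 8, 9, 0] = (0 6 10)(1 5 4 2)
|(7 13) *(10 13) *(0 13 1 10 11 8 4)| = 6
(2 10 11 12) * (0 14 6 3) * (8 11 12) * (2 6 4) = (0 14 4 2 10 12 6 3)(8 11) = [14, 1, 10, 0, 2, 5, 3, 7, 11, 9, 12, 8, 6, 13, 4]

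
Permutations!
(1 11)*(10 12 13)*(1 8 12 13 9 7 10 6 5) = (1 11 8 12 9 7 10 13 6 5) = [0, 11, 2, 3, 4, 1, 5, 10, 12, 7, 13, 8, 9, 6]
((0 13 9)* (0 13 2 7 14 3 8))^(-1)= ((0 2 7 14 3 8)(9 13))^(-1)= (0 8 3 14 7 2)(9 13)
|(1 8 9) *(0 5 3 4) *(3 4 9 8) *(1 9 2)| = |(9)(0 5 4)(1 3 2)| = 3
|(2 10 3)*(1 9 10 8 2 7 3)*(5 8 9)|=6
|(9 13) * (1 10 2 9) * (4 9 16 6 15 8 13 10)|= |(1 4 9 10 2 16 6 15 8 13)|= 10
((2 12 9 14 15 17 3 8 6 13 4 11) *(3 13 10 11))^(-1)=(2 11 10 6 8 3 4 13 17 15 14 9 12)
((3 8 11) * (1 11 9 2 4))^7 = (11)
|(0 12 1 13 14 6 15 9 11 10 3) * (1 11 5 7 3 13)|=|(0 12 11 10 13 14 6 15 9 5 7 3)|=12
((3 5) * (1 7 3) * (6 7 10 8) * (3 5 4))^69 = ((1 10 8 6 7 5)(3 4))^69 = (1 6)(3 4)(5 8)(7 10)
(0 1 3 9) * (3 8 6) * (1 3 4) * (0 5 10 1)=[3, 8, 2, 9, 0, 10, 4, 7, 6, 5, 1]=(0 3 9 5 10 1 8 6 4)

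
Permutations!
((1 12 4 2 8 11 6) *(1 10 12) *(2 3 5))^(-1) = ((2 8 11 6 10 12 4 3 5))^(-1) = (2 5 3 4 12 10 6 11 8)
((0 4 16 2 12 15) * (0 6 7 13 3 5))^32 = ((0 4 16 2 12 15 6 7 13 3 5))^32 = (0 5 3 13 7 6 15 12 2 16 4)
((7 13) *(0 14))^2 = ((0 14)(7 13))^2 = (14)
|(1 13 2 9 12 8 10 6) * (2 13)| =|(13)(1 2 9 12 8 10 6)| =7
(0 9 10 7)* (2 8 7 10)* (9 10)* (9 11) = [10, 1, 8, 3, 4, 5, 6, 0, 7, 2, 11, 9] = (0 10 11 9 2 8 7)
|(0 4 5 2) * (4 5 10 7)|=3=|(0 5 2)(4 10 7)|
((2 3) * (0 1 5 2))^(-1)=((0 1 5 2 3))^(-1)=(0 3 2 5 1)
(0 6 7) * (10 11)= (0 6 7)(10 11)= [6, 1, 2, 3, 4, 5, 7, 0, 8, 9, 11, 10]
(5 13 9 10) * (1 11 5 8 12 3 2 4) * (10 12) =[0, 11, 4, 2, 1, 13, 6, 7, 10, 12, 8, 5, 3, 9] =(1 11 5 13 9 12 3 2 4)(8 10)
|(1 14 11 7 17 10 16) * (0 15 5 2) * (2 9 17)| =|(0 15 5 9 17 10 16 1 14 11 7 2)| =12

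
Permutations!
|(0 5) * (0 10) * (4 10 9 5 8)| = 4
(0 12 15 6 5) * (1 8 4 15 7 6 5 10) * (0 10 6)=[12, 8, 2, 3, 15, 10, 6, 0, 4, 9, 1, 11, 7, 13, 14, 5]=(0 12 7)(1 8 4 15 5 10)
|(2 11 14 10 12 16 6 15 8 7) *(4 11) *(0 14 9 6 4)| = 13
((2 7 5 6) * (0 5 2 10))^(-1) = (0 10 6 5)(2 7)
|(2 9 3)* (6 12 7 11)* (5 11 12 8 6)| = 6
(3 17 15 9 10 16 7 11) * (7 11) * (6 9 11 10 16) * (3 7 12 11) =(3 17 15)(6 9 16 10)(7 12 11) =[0, 1, 2, 17, 4, 5, 9, 12, 8, 16, 6, 7, 11, 13, 14, 3, 10, 15]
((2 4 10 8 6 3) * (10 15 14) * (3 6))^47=(2 8 14 4 3 10 15)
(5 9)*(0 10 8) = (0 10 8)(5 9) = [10, 1, 2, 3, 4, 9, 6, 7, 0, 5, 8]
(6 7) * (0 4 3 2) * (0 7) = (0 4 3 2 7 6) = [4, 1, 7, 2, 3, 5, 0, 6]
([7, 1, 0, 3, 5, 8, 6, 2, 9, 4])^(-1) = [2, 1, 7, 3, 9, 4, 6, 0, 5, 8]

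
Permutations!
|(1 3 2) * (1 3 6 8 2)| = |(1 6 8 2 3)| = 5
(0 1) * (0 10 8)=[1, 10, 2, 3, 4, 5, 6, 7, 0, 9, 8]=(0 1 10 8)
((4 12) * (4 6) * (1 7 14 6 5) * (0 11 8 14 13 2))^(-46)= (0 8 6 12 1 13)(2 11 14 4 5 7)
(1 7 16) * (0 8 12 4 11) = [8, 7, 2, 3, 11, 5, 6, 16, 12, 9, 10, 0, 4, 13, 14, 15, 1] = (0 8 12 4 11)(1 7 16)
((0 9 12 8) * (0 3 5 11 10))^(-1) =(0 10 11 5 3 8 12 9)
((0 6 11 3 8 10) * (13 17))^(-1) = (0 10 8 3 11 6)(13 17)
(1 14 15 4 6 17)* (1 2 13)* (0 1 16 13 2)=(0 1 14 15 4 6 17)(13 16)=[1, 14, 2, 3, 6, 5, 17, 7, 8, 9, 10, 11, 12, 16, 15, 4, 13, 0]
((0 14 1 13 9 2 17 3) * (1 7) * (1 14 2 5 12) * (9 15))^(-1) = (0 3 17 2)(1 12 5 9 15 13)(7 14)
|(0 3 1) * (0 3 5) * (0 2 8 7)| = 10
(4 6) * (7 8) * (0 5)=(0 5)(4 6)(7 8)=[5, 1, 2, 3, 6, 0, 4, 8, 7]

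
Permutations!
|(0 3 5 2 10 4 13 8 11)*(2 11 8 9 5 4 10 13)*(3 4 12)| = 14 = |(0 4 2 13 9 5 11)(3 12)|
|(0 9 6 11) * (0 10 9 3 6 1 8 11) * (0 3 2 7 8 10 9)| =8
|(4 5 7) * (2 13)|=|(2 13)(4 5 7)|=6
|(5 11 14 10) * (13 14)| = 5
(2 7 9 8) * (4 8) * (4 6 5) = [0, 1, 7, 3, 8, 4, 5, 9, 2, 6] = (2 7 9 6 5 4 8)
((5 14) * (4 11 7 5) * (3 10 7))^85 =((3 10 7 5 14 4 11))^85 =(3 10 7 5 14 4 11)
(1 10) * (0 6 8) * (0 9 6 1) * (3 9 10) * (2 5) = (0 1 3 9 6 8 10)(2 5) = [1, 3, 5, 9, 4, 2, 8, 7, 10, 6, 0]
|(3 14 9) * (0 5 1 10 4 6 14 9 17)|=8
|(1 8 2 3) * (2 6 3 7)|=4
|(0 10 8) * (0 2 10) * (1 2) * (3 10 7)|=|(1 2 7 3 10 8)|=6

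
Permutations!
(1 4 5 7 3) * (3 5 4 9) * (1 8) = (1 9 3 8)(5 7) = [0, 9, 2, 8, 4, 7, 6, 5, 1, 3]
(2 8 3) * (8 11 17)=[0, 1, 11, 2, 4, 5, 6, 7, 3, 9, 10, 17, 12, 13, 14, 15, 16, 8]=(2 11 17 8 3)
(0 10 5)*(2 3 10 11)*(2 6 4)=(0 11 6 4 2 3 10 5)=[11, 1, 3, 10, 2, 0, 4, 7, 8, 9, 5, 6]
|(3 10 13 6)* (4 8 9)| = |(3 10 13 6)(4 8 9)| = 12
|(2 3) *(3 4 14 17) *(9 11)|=10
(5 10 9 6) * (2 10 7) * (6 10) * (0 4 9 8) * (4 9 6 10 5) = (0 9 5 7 2 10 8)(4 6) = [9, 1, 10, 3, 6, 7, 4, 2, 0, 5, 8]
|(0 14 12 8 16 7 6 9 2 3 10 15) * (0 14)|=11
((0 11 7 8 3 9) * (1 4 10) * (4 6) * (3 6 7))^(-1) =(0 9 3 11)(1 10 4 6 8 7)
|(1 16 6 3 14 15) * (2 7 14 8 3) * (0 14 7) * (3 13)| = 21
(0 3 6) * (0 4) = [3, 1, 2, 6, 0, 5, 4] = (0 3 6 4)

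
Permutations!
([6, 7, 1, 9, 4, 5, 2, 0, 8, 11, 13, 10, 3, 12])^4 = [7, 2, 6, 13, 4, 5, 0, 1, 8, 12, 9, 3, 10, 11]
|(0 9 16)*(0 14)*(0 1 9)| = 4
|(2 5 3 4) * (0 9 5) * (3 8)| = |(0 9 5 8 3 4 2)| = 7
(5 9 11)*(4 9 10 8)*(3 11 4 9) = (3 11 5 10 8 9 4) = [0, 1, 2, 11, 3, 10, 6, 7, 9, 4, 8, 5]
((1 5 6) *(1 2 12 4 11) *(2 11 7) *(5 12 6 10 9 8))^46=(1 2 12 6 4 11 7)(5 9)(8 10)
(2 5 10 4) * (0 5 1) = [5, 0, 1, 3, 2, 10, 6, 7, 8, 9, 4] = (0 5 10 4 2 1)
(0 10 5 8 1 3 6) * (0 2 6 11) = (0 10 5 8 1 3 11)(2 6) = [10, 3, 6, 11, 4, 8, 2, 7, 1, 9, 5, 0]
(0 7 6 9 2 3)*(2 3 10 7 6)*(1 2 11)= (0 6 9 3)(1 2 10 7 11)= [6, 2, 10, 0, 4, 5, 9, 11, 8, 3, 7, 1]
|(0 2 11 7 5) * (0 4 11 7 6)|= 7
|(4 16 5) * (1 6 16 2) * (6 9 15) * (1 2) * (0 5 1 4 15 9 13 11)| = 8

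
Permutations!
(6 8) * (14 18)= (6 8)(14 18)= [0, 1, 2, 3, 4, 5, 8, 7, 6, 9, 10, 11, 12, 13, 18, 15, 16, 17, 14]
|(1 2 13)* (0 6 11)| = |(0 6 11)(1 2 13)| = 3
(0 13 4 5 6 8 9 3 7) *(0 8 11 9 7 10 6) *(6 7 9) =(0 13 4 5)(3 10 7 8 9)(6 11) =[13, 1, 2, 10, 5, 0, 11, 8, 9, 3, 7, 6, 12, 4]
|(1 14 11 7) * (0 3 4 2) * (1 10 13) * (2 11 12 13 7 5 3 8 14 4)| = |(0 8 14 12 13 1 4 11 5 3 2)(7 10)| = 22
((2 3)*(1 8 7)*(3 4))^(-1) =((1 8 7)(2 4 3))^(-1) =(1 7 8)(2 3 4)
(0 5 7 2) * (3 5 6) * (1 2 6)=[1, 2, 0, 5, 4, 7, 3, 6]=(0 1 2)(3 5 7 6)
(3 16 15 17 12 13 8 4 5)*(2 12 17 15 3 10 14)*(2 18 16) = (2 12 13 8 4 5 10 14 18 16 3) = [0, 1, 12, 2, 5, 10, 6, 7, 4, 9, 14, 11, 13, 8, 18, 15, 3, 17, 16]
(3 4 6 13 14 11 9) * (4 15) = (3 15 4 6 13 14 11 9) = [0, 1, 2, 15, 6, 5, 13, 7, 8, 3, 10, 9, 12, 14, 11, 4]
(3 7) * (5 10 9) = (3 7)(5 10 9) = [0, 1, 2, 7, 4, 10, 6, 3, 8, 5, 9]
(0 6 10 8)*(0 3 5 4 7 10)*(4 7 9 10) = (0 6)(3 5 7 4 9 10 8) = [6, 1, 2, 5, 9, 7, 0, 4, 3, 10, 8]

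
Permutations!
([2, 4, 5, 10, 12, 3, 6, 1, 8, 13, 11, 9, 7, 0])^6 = [9, 12, 13, 2, 7, 0, 6, 4, 8, 10, 5, 3, 1, 11]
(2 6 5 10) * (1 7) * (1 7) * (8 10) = (2 6 5 8 10) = [0, 1, 6, 3, 4, 8, 5, 7, 10, 9, 2]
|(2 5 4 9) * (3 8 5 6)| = |(2 6 3 8 5 4 9)| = 7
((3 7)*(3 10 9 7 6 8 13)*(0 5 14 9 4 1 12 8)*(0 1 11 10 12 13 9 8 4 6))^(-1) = ((0 5 14 8 9 7 12 4 11 10 6 1 13 3))^(-1) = (0 3 13 1 6 10 11 4 12 7 9 8 14 5)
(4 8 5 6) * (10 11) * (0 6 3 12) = (0 6 4 8 5 3 12)(10 11) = [6, 1, 2, 12, 8, 3, 4, 7, 5, 9, 11, 10, 0]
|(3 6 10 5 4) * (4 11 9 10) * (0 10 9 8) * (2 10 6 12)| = 10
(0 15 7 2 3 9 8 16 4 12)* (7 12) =[15, 1, 3, 9, 7, 5, 6, 2, 16, 8, 10, 11, 0, 13, 14, 12, 4] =(0 15 12)(2 3 9 8 16 4 7)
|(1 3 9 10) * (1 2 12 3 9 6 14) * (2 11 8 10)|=|(1 9 2 12 3 6 14)(8 10 11)|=21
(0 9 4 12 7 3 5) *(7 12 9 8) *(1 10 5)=(12)(0 8 7 3 1 10 5)(4 9)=[8, 10, 2, 1, 9, 0, 6, 3, 7, 4, 5, 11, 12]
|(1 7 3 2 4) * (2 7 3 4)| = |(1 3 7 4)| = 4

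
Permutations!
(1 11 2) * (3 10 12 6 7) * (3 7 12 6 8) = [0, 11, 1, 10, 4, 5, 12, 7, 3, 9, 6, 2, 8] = (1 11 2)(3 10 6 12 8)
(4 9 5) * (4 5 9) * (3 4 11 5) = (3 4 11 5) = [0, 1, 2, 4, 11, 3, 6, 7, 8, 9, 10, 5]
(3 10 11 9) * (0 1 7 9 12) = (0 1 7 9 3 10 11 12) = [1, 7, 2, 10, 4, 5, 6, 9, 8, 3, 11, 12, 0]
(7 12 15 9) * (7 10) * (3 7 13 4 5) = (3 7 12 15 9 10 13 4 5) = [0, 1, 2, 7, 5, 3, 6, 12, 8, 10, 13, 11, 15, 4, 14, 9]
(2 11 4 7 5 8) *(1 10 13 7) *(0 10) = (0 10 13 7 5 8 2 11 4 1) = [10, 0, 11, 3, 1, 8, 6, 5, 2, 9, 13, 4, 12, 7]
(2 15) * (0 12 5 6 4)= [12, 1, 15, 3, 0, 6, 4, 7, 8, 9, 10, 11, 5, 13, 14, 2]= (0 12 5 6 4)(2 15)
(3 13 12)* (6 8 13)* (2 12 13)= [0, 1, 12, 6, 4, 5, 8, 7, 2, 9, 10, 11, 3, 13]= (13)(2 12 3 6 8)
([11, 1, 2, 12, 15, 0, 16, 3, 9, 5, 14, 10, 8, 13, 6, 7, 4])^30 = [10, 1, 2, 8, 7, 11, 4, 12, 5, 0, 6, 14, 9, 13, 16, 3, 15]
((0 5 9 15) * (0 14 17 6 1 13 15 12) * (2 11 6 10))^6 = (0 9)(1 2 14)(5 12)(6 10 15)(11 17 13)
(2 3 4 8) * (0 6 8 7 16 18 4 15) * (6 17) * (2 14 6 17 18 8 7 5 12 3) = (0 18 4 5 12 3 15)(6 7 16 8 14) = [18, 1, 2, 15, 5, 12, 7, 16, 14, 9, 10, 11, 3, 13, 6, 0, 8, 17, 4]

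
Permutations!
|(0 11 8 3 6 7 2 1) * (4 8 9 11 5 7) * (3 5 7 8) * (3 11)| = |(0 7 2 1)(3 6 4 11 9)(5 8)| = 20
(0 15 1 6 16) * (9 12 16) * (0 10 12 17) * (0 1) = (0 15)(1 6 9 17)(10 12 16) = [15, 6, 2, 3, 4, 5, 9, 7, 8, 17, 12, 11, 16, 13, 14, 0, 10, 1]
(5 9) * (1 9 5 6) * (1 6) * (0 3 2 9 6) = (0 3 2 9 1 6) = [3, 6, 9, 2, 4, 5, 0, 7, 8, 1]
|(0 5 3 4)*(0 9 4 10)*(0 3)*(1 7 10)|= |(0 5)(1 7 10 3)(4 9)|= 4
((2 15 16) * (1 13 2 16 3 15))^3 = ((16)(1 13 2)(3 15))^3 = (16)(3 15)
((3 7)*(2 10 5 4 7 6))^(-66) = (2 7 10 3 5 6 4)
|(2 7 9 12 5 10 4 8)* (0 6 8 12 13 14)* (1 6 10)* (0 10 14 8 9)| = |(0 14 10 4 12 5 1 6 9 13 8 2 7)| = 13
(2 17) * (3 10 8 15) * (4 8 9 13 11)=(2 17)(3 10 9 13 11 4 8 15)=[0, 1, 17, 10, 8, 5, 6, 7, 15, 13, 9, 4, 12, 11, 14, 3, 16, 2]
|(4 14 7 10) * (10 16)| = 5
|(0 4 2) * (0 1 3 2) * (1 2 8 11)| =|(0 4)(1 3 8 11)| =4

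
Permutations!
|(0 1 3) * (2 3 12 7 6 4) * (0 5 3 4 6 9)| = 10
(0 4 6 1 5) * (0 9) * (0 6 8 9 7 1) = [4, 5, 2, 3, 8, 7, 0, 1, 9, 6] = (0 4 8 9 6)(1 5 7)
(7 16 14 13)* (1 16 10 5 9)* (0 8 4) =(0 8 4)(1 16 14 13 7 10 5 9) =[8, 16, 2, 3, 0, 9, 6, 10, 4, 1, 5, 11, 12, 7, 13, 15, 14]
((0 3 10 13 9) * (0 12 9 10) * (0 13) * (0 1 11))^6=((0 3 13 10 1 11)(9 12))^6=(13)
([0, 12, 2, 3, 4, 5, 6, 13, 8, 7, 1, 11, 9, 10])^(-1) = [0, 10, 2, 3, 4, 5, 6, 9, 8, 12, 13, 11, 1, 7]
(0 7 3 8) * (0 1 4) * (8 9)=[7, 4, 2, 9, 0, 5, 6, 3, 1, 8]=(0 7 3 9 8 1 4)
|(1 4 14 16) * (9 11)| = 4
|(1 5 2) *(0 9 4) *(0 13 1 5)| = |(0 9 4 13 1)(2 5)| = 10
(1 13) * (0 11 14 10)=(0 11 14 10)(1 13)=[11, 13, 2, 3, 4, 5, 6, 7, 8, 9, 0, 14, 12, 1, 10]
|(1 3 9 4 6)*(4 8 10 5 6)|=7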